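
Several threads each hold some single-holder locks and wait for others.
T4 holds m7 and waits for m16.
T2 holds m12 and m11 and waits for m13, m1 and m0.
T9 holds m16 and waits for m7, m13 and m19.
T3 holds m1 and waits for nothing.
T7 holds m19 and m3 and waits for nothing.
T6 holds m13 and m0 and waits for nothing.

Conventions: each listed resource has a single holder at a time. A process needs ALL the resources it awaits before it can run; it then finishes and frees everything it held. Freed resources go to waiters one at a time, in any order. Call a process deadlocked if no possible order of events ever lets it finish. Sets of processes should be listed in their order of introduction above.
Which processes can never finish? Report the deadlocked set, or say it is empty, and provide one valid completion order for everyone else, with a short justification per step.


Deadlocked: T4 and T9.
Key observation: nobody on the ring T4 -> T9 -> T4 can start until another member finishes, which never happens; no other process is dragged down with it.
The rest can finish in the order T6, T7, T3, T2.
Step-by-step check:
  run T6 (it waits on nothing); releases m13 and m0
  run T7 (it waits on nothing); releases m19 and m3
  run T3 (it waits on nothing); releases m1
  T2: everything it awaited (m13, m1 and m0) is free; runs, freeing m12 and m11


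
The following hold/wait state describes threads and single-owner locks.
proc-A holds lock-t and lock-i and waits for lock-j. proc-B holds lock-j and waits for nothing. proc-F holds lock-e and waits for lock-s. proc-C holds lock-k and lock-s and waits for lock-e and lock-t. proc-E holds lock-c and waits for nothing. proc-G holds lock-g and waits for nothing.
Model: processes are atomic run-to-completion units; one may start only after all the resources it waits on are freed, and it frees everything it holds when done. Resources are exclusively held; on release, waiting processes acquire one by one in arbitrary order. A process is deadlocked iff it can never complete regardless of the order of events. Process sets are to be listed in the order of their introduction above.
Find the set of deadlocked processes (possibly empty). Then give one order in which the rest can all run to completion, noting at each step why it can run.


Deadlocked: proc-F and proc-C.
Key observation: proc-F -> proc-C -> proc-F is a circular wait — nothing in it can go first; no other process is dragged down with it.
A valid finishing order for the others: proc-E, proc-B, proc-G, proc-A.
Verifying each step:
  proc-E: no waits; runs immediately, freeing lock-c
  proc-B: no waits; runs immediately, freeing lock-j
  proc-G: no waits; runs immediately, freeing lock-g
  proc-A: everything it awaited (lock-j) is free; runs, freeing lock-t and lock-i


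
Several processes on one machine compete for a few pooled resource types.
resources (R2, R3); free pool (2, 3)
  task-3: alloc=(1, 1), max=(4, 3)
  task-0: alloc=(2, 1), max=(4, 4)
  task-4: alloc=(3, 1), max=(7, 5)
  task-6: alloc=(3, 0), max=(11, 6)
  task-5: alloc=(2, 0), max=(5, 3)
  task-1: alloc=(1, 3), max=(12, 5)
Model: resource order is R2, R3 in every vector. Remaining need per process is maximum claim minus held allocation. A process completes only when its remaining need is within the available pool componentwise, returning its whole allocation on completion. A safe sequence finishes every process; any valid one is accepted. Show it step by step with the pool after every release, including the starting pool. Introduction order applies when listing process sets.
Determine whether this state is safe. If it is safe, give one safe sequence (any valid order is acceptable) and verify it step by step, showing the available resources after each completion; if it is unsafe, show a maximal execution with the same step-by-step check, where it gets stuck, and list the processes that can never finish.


SAFE. One safe sequence: task-0, task-5, task-4, task-3, task-6, task-1.
Key observation: the order's first zero-slack moment is task-0 ((2, 3) needed, (2, 3) free — a requested resource with nothing to spare).
Walking it through:
  pool = (2, 3)
  task-0 needs (2, 3) <= (2, 3) -> finishes; pool += (2, 1) = (4, 4)
  task-5 needs (3, 3) <= (4, 4) -> finishes; pool += (2, 0) = (6, 4)
  task-4 needs (4, 4) <= (6, 4) -> finishes; pool += (3, 1) = (9, 5)
  task-3 needs (3, 2) <= (9, 5) -> finishes; pool += (1, 1) = (10, 6)
  task-6 needs (8, 6) <= (10, 6) -> finishes; pool += (3, 0) = (13, 6)
  task-1 needs (11, 2) <= (13, 6) -> finishes; pool += (1, 3) = (14, 9)


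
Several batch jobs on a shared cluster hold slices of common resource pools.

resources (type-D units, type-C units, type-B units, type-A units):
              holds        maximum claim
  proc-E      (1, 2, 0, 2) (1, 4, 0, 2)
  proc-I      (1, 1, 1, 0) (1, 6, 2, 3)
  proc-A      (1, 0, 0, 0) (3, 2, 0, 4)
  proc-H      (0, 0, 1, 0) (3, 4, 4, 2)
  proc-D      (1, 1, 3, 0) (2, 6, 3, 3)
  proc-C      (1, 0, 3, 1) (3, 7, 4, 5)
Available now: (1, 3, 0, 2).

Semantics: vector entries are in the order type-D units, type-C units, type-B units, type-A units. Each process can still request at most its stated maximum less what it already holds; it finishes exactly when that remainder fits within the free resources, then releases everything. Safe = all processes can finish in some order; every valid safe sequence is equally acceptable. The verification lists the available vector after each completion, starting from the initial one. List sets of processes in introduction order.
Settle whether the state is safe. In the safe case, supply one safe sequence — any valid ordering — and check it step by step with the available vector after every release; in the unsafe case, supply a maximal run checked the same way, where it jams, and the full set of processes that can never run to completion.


SAFE. One safe sequence: proc-E, proc-D, proc-A, proc-H, proc-I, proc-C.
Key observation: proc-D is the earliest step where a requested resource binds exactly: need (1, 5, 0, 3), pool (2, 5, 0, 4) at its turn.
Verifying each step:
  pool = (1, 3, 0, 2)
  proc-E: need (0, 2, 0, 0) fits (1, 3, 0, 2); releases (1, 2, 0, 2), pool now (2, 5, 0, 4)
  proc-D: need (1, 5, 0, 3) fits (2, 5, 0, 4); releases (1, 1, 3, 0), pool now (3, 6, 3, 4)
  proc-A: need (2, 2, 0, 4) fits (3, 6, 3, 4); releases (1, 0, 0, 0), pool now (4, 6, 3, 4)
  proc-H: need (3, 4, 3, 2) fits (4, 6, 3, 4); releases (0, 0, 1, 0), pool now (4, 6, 4, 4)
  proc-I: need (0, 5, 1, 3) fits (4, 6, 4, 4); releases (1, 1, 1, 0), pool now (5, 7, 5, 4)
  proc-C: need (2, 7, 1, 4) fits (5, 7, 5, 4); releases (1, 0, 3, 1), pool now (6, 7, 8, 5)


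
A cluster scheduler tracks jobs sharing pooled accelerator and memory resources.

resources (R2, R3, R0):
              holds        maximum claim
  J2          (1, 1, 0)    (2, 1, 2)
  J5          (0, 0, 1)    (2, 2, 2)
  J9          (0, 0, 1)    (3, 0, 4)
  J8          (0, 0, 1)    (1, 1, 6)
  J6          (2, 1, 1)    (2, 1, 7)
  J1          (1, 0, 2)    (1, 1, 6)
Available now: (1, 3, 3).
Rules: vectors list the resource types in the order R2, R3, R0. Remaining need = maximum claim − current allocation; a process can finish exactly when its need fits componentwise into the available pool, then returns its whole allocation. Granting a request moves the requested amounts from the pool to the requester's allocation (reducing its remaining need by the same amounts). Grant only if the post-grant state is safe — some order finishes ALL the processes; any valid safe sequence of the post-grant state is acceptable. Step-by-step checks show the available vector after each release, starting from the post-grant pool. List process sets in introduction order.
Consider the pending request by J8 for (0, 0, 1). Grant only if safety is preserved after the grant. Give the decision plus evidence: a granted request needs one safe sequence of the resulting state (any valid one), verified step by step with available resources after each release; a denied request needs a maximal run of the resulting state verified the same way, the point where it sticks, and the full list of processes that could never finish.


DENY: after the grant no complete ordering would exist.
Key observation: after J2, J5 the pool peaks at (2, 4, 3), and each blocked process is short somewhere: J9 on R2; J8 on R0; J6 on R0; J1 on R0.
Pretend the grant happened; the run J2, J5 goes as far as possible. Verifying each step:
  pool = (1, 3, 2)
  J2: need (1, 0, 2) fits (1, 3, 2); releases (1, 1, 0), pool now (2, 4, 2)
  J5: need (2, 2, 1) fits (2, 4, 2); releases (0, 0, 1), pool now (2, 4, 3)
  J9 still needs (3, 0, 3) but only (2, 4, 3) is free — short on R2
  J8 still needs (1, 1, 4) but only (2, 4, 3) is free — short on R0
  J6 still needs (0, 0, 6) but only (2, 4, 3) is free — short on R0
  J1 still needs (0, 1, 4) but only (2, 4, 3) is free — short on R0
Processes that could never finish after the grant: J9, J8, J6 and J1.


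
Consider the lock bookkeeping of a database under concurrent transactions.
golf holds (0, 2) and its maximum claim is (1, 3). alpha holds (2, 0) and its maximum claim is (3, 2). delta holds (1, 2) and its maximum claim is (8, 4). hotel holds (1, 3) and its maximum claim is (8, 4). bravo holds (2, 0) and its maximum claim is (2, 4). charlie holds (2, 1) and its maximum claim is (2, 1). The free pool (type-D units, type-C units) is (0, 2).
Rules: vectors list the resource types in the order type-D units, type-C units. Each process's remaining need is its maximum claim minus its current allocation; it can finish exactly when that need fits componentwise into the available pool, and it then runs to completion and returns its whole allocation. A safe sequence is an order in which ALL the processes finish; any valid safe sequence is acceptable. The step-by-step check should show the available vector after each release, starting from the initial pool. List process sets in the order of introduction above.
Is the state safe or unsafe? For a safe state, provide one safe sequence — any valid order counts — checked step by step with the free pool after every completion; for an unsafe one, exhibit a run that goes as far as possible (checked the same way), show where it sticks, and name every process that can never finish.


The state is UNSAFE.
Key observation: type-D units is the bottleneck — with charlie, alpha, golf, bravo done the pool holds (6, 5), short of every remaining need.
A maximal execution: charlie, alpha, golf, bravo — then nothing else fits. Verifying each step:
  pool = (0, 2)
  run charlie (needs (0, 0), free (0, 2)); after release of (2, 1) the pool is (2, 3)
  run alpha (needs (1, 2), free (2, 3)); after release of (2, 0) the pool is (4, 3)
  run golf (needs (1, 1), free (4, 3)); after release of (0, 2) the pool is (4, 5)
  run bravo (needs (0, 4), free (4, 5)); after release of (2, 0) the pool is (6, 5)
  delta cannot run: need (7, 2) vs free (6, 5) (insufficient type-D units)
  hotel cannot run: need (7, 1) vs free (6, 5) (insufficient type-D units)
Never able to finish: delta and hotel.


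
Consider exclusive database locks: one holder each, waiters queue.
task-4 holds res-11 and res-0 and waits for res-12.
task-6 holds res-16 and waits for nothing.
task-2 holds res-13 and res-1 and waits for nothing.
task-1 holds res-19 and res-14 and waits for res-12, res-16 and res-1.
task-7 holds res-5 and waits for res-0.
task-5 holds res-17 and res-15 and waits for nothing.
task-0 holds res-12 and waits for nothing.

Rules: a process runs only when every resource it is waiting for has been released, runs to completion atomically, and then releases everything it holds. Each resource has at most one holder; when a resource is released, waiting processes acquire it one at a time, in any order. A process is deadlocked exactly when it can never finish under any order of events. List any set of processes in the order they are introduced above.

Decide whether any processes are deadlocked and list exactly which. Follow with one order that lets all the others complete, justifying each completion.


The deadlocked set is empty.
Key observation: the wait graph is acyclic; completion cascades from the unblocked processes through everyone else.
One completion order for the rest: task-6, task-0, task-2, task-4, task-1, task-5, task-7.
Walking it through:
  run task-6 (it waits on nothing); releases res-16
  run task-0 (it waits on nothing); releases res-12
  run task-2 (it waits on nothing); releases res-13 and res-1
  task-4 waits on res-12 — all released -> runs and releases res-11 and res-0
  task-1 waits on res-12, res-16 and res-1 — all released -> runs and releases res-19 and res-14
  run task-5 (it waits on nothing); releases res-17 and res-15
  task-7 waits on res-0 — all released -> runs and releases res-5


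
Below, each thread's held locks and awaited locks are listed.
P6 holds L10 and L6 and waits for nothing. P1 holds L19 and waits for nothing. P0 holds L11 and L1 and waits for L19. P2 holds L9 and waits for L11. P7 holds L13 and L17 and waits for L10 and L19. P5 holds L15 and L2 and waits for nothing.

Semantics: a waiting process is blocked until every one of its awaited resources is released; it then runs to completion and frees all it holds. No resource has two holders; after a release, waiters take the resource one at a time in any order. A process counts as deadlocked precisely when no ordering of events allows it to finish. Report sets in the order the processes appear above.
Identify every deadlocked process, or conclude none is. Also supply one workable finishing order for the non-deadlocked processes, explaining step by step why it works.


The deadlocked set is empty.
Key observation: no waiting chain loops back on itself — every chain ends at a process that waits on nothing, so everyone eventually runs.
The rest can finish in the order P1, P6, P0, P7, P2, P5.
Check, step by step:
  P1 waits on nothing -> runs at once and releases L19
  P6 waits on nothing -> runs at once and releases L10 and L6
  P0: everything it awaited (L19) is free; runs, freeing L11 and L1
  P7: everything it awaited (L10 and L19) is free; runs, freeing L13 and L17
  P2: everything it awaited (L11) is free; runs, freeing L9
  P5 waits on nothing -> runs at once and releases L15 and L2


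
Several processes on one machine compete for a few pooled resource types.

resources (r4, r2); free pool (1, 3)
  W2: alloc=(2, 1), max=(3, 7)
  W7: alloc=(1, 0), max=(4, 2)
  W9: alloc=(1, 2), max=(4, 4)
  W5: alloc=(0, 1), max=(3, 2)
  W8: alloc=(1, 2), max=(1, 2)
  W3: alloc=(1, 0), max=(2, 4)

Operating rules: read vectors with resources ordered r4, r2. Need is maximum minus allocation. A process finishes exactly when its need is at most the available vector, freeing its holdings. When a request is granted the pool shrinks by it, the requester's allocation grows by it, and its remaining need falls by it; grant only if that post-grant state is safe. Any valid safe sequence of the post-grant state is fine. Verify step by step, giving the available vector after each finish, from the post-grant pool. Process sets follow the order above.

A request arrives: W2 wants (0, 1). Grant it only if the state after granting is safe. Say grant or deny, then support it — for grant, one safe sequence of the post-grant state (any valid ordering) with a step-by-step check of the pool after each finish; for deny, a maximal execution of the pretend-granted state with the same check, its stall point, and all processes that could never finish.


GRANT. The post-grant state is safe; one safe sequence: W8, W3, W9, W2, W5, W7.
Key observation: post-grant, (1, 2) remains, and an order beginning with W8 completes everyone.
Step-by-step check of the post-grant state:
  pool = (1, 2)
  W8: need (0, 0) fits (1, 2); releases (1, 2), pool now (2, 4)
  W3: need (1, 4) fits (2, 4); releases (1, 0), pool now (3, 4)
  W9: need (3, 2) fits (3, 4); releases (1, 2), pool now (4, 6)
  W2: need (1, 5) fits (4, 6); releases (2, 2), pool now (6, 8)
  W5: need (3, 1) fits (6, 8); releases (0, 1), pool now (6, 9)
  W7: need (3, 2) fits (6, 9); releases (1, 0), pool now (7, 9)


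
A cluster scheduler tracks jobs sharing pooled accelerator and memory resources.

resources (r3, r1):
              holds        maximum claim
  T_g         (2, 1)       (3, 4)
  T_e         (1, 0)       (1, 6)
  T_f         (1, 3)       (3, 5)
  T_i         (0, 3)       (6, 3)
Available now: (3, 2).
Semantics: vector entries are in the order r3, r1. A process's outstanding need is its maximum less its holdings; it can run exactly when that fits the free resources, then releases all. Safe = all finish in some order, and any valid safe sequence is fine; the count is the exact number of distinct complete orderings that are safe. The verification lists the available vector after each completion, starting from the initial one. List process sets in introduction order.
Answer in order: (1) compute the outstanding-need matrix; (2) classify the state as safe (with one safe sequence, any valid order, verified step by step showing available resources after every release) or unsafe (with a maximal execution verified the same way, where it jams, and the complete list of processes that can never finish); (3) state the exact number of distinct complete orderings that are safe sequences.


(1) Outstanding need per process (order r3, r1):
  T_g: (1, 3)
  T_e: (0, 6)
  T_f: (2, 2)
  T_i: (6, 0)
(2) SAFE. One safe sequence: T_f, T_g, T_e, T_i.
Key observation: at T_f the run first touches a limit — (2, 2) against (3, 2), exact on a resource it actually requests.
Verifying each step:
  pool = (3, 2)
  T_f: need (2, 2) fits (3, 2); releases (1, 3), pool now (4, 5)
  T_g: need (1, 3) fits (4, 5); releases (2, 1), pool now (6, 6)
  T_e: need (0, 6) fits (6, 6); releases (1, 0), pool now (7, 6)
  T_i: need (6, 0) fits (7, 6); releases (0, 3), pool now (7, 9)
(3) The exact count: 2 of the possible complete orderings are safe sequences.


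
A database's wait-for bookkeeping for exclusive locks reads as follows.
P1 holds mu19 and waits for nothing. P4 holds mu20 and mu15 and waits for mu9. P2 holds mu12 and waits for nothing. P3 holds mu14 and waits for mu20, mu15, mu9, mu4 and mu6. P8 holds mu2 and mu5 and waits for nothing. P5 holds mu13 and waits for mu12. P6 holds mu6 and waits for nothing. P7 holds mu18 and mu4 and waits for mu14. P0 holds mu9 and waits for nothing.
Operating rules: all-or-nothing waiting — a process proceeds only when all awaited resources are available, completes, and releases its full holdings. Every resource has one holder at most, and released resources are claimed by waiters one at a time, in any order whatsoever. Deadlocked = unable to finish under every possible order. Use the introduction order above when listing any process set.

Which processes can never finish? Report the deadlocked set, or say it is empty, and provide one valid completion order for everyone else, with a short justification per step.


Deadlocked: P3 and P7.
Key observation: along P3 -> P7 -> P3, each member waits on what the next one holds — a deadlock; no other process is dragged down with it.
The rest can finish in the order P2, P1, P6, P8, P0, P4, P5.
Check, step by step:
  P2: no waits; runs immediately, freeing mu12
  P1: no waits; runs immediately, freeing mu19
  P6: no waits; runs immediately, freeing mu6
  P8: no waits; runs immediately, freeing mu2 and mu5
  P0: no waits; runs immediately, freeing mu9
  run P4 (all its waits — mu9 — are resolved); releases mu20 and mu15
  run P5 (all its waits — mu12 — are resolved); releases mu13


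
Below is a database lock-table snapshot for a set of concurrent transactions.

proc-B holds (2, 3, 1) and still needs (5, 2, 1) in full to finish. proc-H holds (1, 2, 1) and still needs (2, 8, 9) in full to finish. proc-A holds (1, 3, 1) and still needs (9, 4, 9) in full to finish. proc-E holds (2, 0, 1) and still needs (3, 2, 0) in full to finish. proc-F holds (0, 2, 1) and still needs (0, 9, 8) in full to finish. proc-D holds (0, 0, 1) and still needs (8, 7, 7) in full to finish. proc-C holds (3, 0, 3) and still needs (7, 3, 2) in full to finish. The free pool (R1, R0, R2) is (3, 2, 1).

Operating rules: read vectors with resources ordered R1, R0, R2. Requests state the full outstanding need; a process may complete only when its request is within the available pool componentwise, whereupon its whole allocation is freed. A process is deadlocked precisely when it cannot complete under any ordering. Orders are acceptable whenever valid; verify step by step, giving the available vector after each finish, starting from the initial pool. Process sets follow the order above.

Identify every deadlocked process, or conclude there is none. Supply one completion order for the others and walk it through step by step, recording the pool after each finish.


Deadlocked: proc-H, proc-A, proc-F and proc-D.
Key observation: no order helps: past proc-E, proc-B, proc-C, the free pool tops out at (10, 5, 6), below what each blocked process needs in R2.
A valid finishing order for the others: proc-E, proc-B, proc-C. Verifying each step:
  pool = (3, 2, 1)
  proc-E: need (3, 2, 0) fits (3, 2, 1); releases (2, 0, 1), pool now (5, 2, 2)
  proc-B: need (5, 2, 1) fits (5, 2, 2); releases (2, 3, 1), pool now (7, 5, 3)
  proc-C: need (7, 3, 2) fits (7, 5, 3); releases (3, 0, 3), pool now (10, 5, 6)
The blocked processes can never fit:
  blocked: proc-H wants (2, 8, 9), pool (10, 5, 6) — not enough R0 and R2
  blocked: proc-A wants (9, 4, 9), pool (10, 5, 6) — not enough R2
  blocked: proc-F wants (0, 9, 8), pool (10, 5, 6) — not enough R0 and R2
  blocked: proc-D wants (8, 7, 7), pool (10, 5, 6) — not enough R0 and R2


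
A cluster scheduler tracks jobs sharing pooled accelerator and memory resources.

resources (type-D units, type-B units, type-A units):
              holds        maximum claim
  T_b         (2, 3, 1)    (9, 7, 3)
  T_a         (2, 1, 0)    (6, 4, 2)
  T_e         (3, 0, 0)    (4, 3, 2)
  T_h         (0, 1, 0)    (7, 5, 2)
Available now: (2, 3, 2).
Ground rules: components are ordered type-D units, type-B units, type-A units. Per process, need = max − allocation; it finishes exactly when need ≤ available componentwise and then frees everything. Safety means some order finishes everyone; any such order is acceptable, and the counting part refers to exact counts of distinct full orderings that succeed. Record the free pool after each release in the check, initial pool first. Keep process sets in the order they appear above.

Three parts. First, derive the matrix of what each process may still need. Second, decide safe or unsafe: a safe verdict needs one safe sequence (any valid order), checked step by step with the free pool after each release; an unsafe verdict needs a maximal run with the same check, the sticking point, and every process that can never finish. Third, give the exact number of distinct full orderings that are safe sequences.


(1) Need matrix, components ordered type-D units, type-B units, type-A units:
  T_b: (7, 4, 2)
  T_a: (4, 3, 2)
  T_e: (1, 3, 2)
  T_h: (7, 4, 2)
(2) SAFE. One safe sequence: T_e, T_a, T_b, T_h.
Key observation: T_e is the earliest step where a requested resource binds exactly: need (1, 3, 2), pool (2, 3, 2) at its turn.
Check, step by step:
  pool = (2, 3, 2)
  T_e needs (1, 3, 2) <= (2, 3, 2) -> finishes; pool += (3, 0, 0) = (5, 3, 2)
  T_a needs (4, 3, 2) <= (5, 3, 2) -> finishes; pool += (2, 1, 0) = (7, 4, 2)
  T_b needs (7, 4, 2) <= (7, 4, 2) -> finishes; pool += (2, 3, 1) = (9, 7, 3)
  T_h needs (7, 4, 2) <= (9, 7, 3) -> finishes; pool += (0, 1, 0) = (9, 8, 3)
(3) The exact count: 2 of the possible complete orderings are safe sequences.


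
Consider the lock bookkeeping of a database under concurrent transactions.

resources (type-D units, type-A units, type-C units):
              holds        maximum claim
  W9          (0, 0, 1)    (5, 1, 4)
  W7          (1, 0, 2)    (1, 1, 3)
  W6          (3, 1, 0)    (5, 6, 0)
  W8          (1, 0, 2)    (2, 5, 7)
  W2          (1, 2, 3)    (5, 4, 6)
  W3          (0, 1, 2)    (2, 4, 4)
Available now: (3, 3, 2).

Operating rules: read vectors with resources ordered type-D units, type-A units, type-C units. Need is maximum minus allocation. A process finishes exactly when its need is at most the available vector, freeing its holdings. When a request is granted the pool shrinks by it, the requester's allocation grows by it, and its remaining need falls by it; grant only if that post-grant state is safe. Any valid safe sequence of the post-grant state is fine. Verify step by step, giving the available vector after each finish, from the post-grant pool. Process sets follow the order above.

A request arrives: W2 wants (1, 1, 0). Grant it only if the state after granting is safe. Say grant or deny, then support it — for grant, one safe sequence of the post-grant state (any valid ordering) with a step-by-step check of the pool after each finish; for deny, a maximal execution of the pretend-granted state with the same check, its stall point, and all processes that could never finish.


GRANT: granting preserves safety; a valid post-grant sequence is W7, W2, W8, W6, W9, W3.
Key observation: the grant leaves (2, 2, 2) free — enough for W7, whose release restarts the cascade.
Step-by-step check of the post-grant state:
  pool = (2, 2, 2)
  W7 needs (0, 1, 1) <= (2, 2, 2) -> finishes; pool += (1, 0, 2) = (3, 2, 4)
  W2 needs (3, 1, 3) <= (3, 2, 4) -> finishes; pool += (2, 3, 3) = (5, 5, 7)
  W8 needs (1, 5, 5) <= (5, 5, 7) -> finishes; pool += (1, 0, 2) = (6, 5, 9)
  W6 needs (2, 5, 0) <= (6, 5, 9) -> finishes; pool += (3, 1, 0) = (9, 6, 9)
  W9 needs (5, 1, 3) <= (9, 6, 9) -> finishes; pool += (0, 0, 1) = (9, 6, 10)
  W3 needs (2, 3, 2) <= (9, 6, 10) -> finishes; pool += (0, 1, 2) = (9, 7, 12)


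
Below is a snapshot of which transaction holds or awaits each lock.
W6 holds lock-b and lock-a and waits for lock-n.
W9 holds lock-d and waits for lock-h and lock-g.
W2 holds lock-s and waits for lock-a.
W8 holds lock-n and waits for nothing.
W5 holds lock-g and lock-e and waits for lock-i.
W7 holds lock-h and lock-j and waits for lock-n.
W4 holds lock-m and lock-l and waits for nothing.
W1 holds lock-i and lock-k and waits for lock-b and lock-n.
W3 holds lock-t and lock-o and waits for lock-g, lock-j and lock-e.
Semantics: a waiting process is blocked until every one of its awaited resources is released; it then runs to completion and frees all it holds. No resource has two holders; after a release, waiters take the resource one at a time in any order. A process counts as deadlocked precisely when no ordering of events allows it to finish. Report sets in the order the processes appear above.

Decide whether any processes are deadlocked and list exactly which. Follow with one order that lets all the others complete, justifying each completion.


No process is deadlocked.
Key observation: the wait relation is loop-free; peeling off processes with no waits unwinds the whole state.
A valid finishing order for the others: W4, W8, W6, W7, W2, W1, W5, W9, W3.
Verifying each step:
  W4 waits on nothing -> runs at once and releases lock-m and lock-l
  W8 waits on nothing -> runs at once and releases lock-n
  W6 waits on lock-n — all released -> runs and releases lock-b and lock-a
  W7 waits on lock-n — all released -> runs and releases lock-h and lock-j
  W2 waits on lock-a — all released -> runs and releases lock-s
  W1 waits on lock-b and lock-n — all released -> runs and releases lock-i and lock-k
  W5 waits on lock-i — all released -> runs and releases lock-g and lock-e
  W9 waits on lock-h and lock-g — all released -> runs and releases lock-d
  W3 waits on lock-g, lock-j and lock-e — all released -> runs and releases lock-t and lock-o


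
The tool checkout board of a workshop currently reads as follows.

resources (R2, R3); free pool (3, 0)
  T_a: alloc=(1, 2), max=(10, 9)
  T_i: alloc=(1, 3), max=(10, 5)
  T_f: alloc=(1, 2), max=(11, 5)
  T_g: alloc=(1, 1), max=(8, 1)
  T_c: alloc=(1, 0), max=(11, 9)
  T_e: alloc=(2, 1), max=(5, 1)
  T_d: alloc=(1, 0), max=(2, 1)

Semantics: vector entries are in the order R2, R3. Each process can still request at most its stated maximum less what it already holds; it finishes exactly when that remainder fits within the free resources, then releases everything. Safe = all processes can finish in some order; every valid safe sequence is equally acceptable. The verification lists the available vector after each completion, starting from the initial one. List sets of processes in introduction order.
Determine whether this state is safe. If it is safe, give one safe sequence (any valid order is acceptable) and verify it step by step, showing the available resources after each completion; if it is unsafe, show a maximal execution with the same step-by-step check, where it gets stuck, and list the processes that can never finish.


The state is UNSAFE.
Key observation: even finishing T_e, T_d leaves just (6, 1) free — too little R2 for any of the remaining processes.
Going as far as possible: T_e, T_d; after that, nothing fits. Step-by-step check:
  pool = (3, 0)
  run T_e (needs (3, 0), free (3, 0)); after release of (2, 1) the pool is (5, 1)
  run T_d (needs (1, 1), free (5, 1)); after release of (1, 0) the pool is (6, 1)
  T_a still needs (9, 7) but only (6, 1) is free — short on R2 and R3
  T_i still needs (9, 2) but only (6, 1) is free — short on R2 and R3
  T_f still needs (10, 3) but only (6, 1) is free — short on R2 and R3
  T_g still needs (7, 0) but only (6, 1) is free — short on R2
  T_c still needs (10, 9) but only (6, 1) is free — short on R2 and R3
Processes that can never finish: T_a, T_i, T_f, T_g and T_c.


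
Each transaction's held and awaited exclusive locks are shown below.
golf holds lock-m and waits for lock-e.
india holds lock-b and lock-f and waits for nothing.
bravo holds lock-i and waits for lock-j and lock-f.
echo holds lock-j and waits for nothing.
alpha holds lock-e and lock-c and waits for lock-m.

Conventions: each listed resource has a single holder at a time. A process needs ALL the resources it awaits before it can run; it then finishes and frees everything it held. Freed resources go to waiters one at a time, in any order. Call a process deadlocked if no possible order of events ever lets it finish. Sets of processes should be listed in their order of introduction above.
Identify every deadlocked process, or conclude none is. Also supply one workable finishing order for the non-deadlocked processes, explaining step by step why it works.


The deadlocked set is golf and alpha.
Key observation: the wait chain closes on itself along golf -> alpha -> golf; no other process is dragged down with it.
A valid finishing order for the others: echo, india, bravo.
Walking it through:
  echo waits on nothing -> runs at once and releases lock-j
  india waits on nothing -> runs at once and releases lock-b and lock-f
  run bravo (all its waits — lock-j and lock-f — are resolved); releases lock-i


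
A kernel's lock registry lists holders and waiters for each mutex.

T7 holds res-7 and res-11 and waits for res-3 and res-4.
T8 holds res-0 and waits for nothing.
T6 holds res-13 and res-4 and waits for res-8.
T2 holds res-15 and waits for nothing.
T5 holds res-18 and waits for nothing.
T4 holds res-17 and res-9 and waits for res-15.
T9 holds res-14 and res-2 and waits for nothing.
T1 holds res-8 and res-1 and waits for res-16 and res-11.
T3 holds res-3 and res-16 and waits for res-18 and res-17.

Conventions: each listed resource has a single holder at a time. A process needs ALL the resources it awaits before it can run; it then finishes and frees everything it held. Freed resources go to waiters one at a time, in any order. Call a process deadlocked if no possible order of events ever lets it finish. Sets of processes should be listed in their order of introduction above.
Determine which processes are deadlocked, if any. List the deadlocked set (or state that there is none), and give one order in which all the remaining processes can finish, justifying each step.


The deadlocked set is T7, T6 and T1.
Key observation: the loop T7 -> T6 -> T1 -> T7 blocks itself forever; no other process is dragged down with it.
One completion order for the rest: T2, T4, T5, T9, T3, T8.
Walking it through:
  T2: no waits; runs immediately, freeing res-15
  run T4 (all its waits — res-15 — are resolved); releases res-17 and res-9
  T5: no waits; runs immediately, freeing res-18
  T9: no waits; runs immediately, freeing res-14 and res-2
  run T3 (all its waits — res-18 and res-17 — are resolved); releases res-3 and res-16
  T8: no waits; runs immediately, freeing res-0


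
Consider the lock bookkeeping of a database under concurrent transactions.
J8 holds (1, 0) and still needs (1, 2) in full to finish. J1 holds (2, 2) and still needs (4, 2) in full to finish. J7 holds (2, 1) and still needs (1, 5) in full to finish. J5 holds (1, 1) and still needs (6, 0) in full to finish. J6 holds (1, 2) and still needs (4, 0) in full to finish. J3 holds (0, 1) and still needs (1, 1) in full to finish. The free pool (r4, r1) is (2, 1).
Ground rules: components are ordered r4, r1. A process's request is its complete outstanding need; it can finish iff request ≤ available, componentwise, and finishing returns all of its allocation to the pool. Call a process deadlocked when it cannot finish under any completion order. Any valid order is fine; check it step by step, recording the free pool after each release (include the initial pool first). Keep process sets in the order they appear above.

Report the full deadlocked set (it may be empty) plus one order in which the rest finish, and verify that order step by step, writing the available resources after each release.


Deadlocked: J1, J7, J5 and J6.
Key observation: after J3, J8 the pool peaks at (3, 2), and each blocked process is short somewhere: J1 on r4; J7 on r1; J5 on r4; J6 on r4.
A valid finishing order for the others: J3, J8. Check, step by step:
  pool = (2, 1)
  J3 needs (1, 1) <= (2, 1) -> finishes; pool += (0, 1) = (2, 2)
  J8 needs (1, 2) <= (2, 2) -> finishes; pool += (1, 0) = (3, 2)
The stuck group stays short no matter what:
  J1 cannot run: need (4, 2) vs free (3, 2) (insufficient r4)
  J7 cannot run: need (1, 5) vs free (3, 2) (insufficient r1)
  J5 cannot run: need (6, 0) vs free (3, 2) (insufficient r4)
  J6 cannot run: need (4, 0) vs free (3, 2) (insufficient r4)


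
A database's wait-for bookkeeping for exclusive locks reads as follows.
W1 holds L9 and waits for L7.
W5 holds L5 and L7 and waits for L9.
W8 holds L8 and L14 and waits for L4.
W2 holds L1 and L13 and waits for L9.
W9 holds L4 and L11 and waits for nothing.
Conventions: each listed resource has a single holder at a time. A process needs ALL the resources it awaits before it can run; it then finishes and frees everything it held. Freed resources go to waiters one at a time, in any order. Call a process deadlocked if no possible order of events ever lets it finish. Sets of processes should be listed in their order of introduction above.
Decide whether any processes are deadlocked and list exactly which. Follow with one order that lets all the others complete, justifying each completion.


Deadlocked: W1, W5 and W2.
Key observation: the wait chain closes on itself along W1 -> W5 -> W1; W2 waits into the deadlock from upstream.
The rest can finish in the order W9, W8.
Verifying each step:
  W9 waits on nothing -> runs at once and releases L4 and L11
  W8: everything it awaited (L4) is free; runs, freeing L8 and L14


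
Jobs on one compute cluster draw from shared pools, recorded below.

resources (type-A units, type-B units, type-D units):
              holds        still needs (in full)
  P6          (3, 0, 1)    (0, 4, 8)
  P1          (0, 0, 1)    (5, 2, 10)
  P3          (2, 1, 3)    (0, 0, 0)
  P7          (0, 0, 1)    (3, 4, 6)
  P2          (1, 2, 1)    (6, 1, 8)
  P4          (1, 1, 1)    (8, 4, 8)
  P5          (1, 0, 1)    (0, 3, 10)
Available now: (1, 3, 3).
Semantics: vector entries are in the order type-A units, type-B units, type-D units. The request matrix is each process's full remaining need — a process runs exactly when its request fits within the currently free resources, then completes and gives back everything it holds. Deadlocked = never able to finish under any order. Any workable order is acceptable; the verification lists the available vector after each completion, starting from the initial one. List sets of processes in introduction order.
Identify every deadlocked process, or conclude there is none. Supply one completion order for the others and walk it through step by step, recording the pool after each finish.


Deadlocked: P6, P1, P2, P4 and P5.
Key observation: no order helps: past P3, P7, the free pool tops out at (3, 4, 7), below what each blocked process needs in type-D units.
The rest can finish in the order P3, P7. Verifying each step:
  pool = (1, 3, 3)
  run P3 (needs (0, 0, 0), free (1, 3, 3)); after release of (2, 1, 3) the pool is (3, 4, 6)
  run P7 (needs (3, 4, 6), free (3, 4, 6)); after release of (0, 0, 1) the pool is (3, 4, 7)
None of the blocked processes ever fits:
  blocked: P6 wants (0, 4, 8), pool (3, 4, 7) — not enough type-D units
  blocked: P1 wants (5, 2, 10), pool (3, 4, 7) — not enough type-A units and type-D units
  blocked: P2 wants (6, 1, 8), pool (3, 4, 7) — not enough type-A units and type-D units
  blocked: P4 wants (8, 4, 8), pool (3, 4, 7) — not enough type-A units and type-D units
  blocked: P5 wants (0, 3, 10), pool (3, 4, 7) — not enough type-D units


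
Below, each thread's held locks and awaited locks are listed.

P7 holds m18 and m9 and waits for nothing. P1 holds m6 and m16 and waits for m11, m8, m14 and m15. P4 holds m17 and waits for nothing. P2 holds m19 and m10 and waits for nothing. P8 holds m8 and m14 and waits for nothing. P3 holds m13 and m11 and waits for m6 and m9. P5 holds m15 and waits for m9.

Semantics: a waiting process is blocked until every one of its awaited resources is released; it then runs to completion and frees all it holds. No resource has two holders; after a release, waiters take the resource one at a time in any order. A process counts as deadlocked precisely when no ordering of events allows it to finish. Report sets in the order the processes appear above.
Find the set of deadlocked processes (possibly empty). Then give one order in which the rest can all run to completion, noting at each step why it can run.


Deadlocked: P1 and P3.
Key observation: along P1 -> P3 -> P1, each member waits on what the next one holds — a deadlock; no other process is dragged down with it.
One completion order for the rest: P7, P5, P4, P2, P8.
Step-by-step check:
  run P7 (it waits on nothing); releases m18 and m9
  P5: everything it awaited (m9) is free; runs, freeing m15
  run P4 (it waits on nothing); releases m17
  run P2 (it waits on nothing); releases m19 and m10
  run P8 (it waits on nothing); releases m8 and m14


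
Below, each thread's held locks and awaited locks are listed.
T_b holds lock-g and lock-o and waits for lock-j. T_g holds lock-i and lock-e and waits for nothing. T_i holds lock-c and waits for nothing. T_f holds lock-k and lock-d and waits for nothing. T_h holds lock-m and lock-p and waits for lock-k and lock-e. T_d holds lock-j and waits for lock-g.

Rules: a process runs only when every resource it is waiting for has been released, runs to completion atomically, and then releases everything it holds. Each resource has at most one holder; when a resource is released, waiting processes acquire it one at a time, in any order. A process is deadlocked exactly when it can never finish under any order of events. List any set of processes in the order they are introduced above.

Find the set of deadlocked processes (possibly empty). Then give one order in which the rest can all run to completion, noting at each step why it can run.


Deadlocked: T_b and T_d.
Key observation: the loop T_b -> T_d -> T_b blocks itself forever; no other process is dragged down with it.
A valid finishing order for the others: T_f, T_i, T_g, T_h.
Check, step by step:
  T_f waits on nothing -> runs at once and releases lock-k and lock-d
  T_i waits on nothing -> runs at once and releases lock-c
  T_g waits on nothing -> runs at once and releases lock-i and lock-e
  T_h: everything it awaited (lock-k and lock-e) is free; runs, freeing lock-m and lock-p
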